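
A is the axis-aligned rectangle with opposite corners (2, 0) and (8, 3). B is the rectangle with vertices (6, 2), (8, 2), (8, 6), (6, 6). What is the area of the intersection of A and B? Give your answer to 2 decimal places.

2.00

|A∩B|: x∈[6,8], y∈[2,3] → 2·1 = 2.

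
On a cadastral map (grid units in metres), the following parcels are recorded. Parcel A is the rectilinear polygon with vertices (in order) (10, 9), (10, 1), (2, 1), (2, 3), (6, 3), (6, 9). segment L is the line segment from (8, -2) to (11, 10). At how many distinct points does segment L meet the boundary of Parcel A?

The segment meets the boundary at (10,6), (8.75,1).

2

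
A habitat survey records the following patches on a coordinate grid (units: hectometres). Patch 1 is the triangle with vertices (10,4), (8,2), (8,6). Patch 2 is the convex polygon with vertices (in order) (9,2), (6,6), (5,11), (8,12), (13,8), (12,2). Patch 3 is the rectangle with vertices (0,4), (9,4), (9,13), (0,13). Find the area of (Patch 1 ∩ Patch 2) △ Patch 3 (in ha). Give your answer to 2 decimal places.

81.62

|Patch 1 ∩ Patch 2| = 3.619.
|(Patch 1 ∩ Patch 2) ∩ Patch 3| = 1.5.
|(Patch 1 ∩ Patch 2) △ Patch 3| = 3.619 + 81 − 3 = 81.62.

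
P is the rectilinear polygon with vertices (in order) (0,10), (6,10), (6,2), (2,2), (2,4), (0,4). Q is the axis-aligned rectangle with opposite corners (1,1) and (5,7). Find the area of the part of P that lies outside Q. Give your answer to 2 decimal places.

|P| = 44, |P∩Q| = 18.
|P ∖ Q| = |P| − |P∩Q| = 44 − 18 = 26.00.

26.00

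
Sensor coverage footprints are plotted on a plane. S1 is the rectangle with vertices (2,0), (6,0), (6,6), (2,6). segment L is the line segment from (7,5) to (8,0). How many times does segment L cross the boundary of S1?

The segment lies entirely outside S1 and never meets its boundary.

0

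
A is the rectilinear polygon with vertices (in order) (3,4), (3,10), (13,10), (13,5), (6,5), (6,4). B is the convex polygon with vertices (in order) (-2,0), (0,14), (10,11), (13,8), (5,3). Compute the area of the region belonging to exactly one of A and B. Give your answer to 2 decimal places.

|A| = 53, |B| = 113, |A∩B| = 43.8.
|A △ B| = |A| + |B| − 2·|A∩B| = 53 + 113 − 87.6 = 78.40.

78.40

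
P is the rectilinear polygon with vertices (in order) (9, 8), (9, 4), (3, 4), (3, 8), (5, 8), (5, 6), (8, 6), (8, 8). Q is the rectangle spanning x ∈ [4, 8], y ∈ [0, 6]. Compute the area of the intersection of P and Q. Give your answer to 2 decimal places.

8.00

The intersection is the polygon with vertices (4,4), (4,6), (5,6), (8,6), (8,4).
By the shoelace formula its area is 8.00.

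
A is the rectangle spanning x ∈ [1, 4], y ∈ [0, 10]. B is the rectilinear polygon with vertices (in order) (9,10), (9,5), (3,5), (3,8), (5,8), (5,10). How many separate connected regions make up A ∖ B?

A ∖ B is a single connected region.

1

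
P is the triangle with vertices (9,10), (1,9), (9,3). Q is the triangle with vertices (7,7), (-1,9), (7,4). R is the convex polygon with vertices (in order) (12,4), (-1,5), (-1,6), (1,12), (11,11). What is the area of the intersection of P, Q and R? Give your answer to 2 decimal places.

6.25

The intersection is the polygon with vertices (7,7), (7,4.5), (2,8.25).
By the shoelace formula its area is 6.25.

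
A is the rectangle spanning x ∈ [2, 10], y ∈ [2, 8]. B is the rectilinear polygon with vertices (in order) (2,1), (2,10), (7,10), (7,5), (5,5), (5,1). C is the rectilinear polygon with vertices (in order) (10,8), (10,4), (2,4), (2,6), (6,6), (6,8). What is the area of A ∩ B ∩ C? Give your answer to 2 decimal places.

The intersection is the polygon with vertices (7,5), (5,5), (5,4), (2,4), (2,6), (6,6), (6,8), (7,8).
By the shoelace formula its area is 10.00.

10.00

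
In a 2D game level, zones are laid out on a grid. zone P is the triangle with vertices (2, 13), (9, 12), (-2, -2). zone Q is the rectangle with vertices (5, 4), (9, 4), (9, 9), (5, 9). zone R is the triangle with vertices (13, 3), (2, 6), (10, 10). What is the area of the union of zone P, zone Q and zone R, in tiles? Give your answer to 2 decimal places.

89.07

By inclusion–exclusion:
Individual areas: |zone P| = 54.5, |zone Q| = 20, |zone R| = 34.
|zone P∩zone Q| = 1.7175.
|zone P∩zone R| = 2.738.
|zone Q∩zone R| = 15.2045.
|zone P∩zone Q∩zone R| = 0.2259.
|zone P ∪ zone Q ∪ zone R| = 108.5 − 19.66 + 0.2259 = 89.07.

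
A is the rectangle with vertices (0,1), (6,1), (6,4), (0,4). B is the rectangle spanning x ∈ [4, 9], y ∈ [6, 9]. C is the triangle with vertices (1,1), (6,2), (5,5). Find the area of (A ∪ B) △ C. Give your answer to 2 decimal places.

|A ∪ B| = 33.
|(A ∪ B) ∩ C| = 7.3333.
|(A ∪ B) △ C| = 33 + 8 − 14.6667 = 26.33.

26.33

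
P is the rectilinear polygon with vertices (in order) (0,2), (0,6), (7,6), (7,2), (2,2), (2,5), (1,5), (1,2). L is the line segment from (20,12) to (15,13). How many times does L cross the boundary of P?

The segment lies entirely outside P and never meets its boundary.

0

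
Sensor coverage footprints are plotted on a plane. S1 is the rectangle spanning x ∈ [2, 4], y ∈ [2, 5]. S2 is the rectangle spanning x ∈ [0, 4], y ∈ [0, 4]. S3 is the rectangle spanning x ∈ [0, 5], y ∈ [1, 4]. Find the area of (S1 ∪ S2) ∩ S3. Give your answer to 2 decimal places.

The region (S1 ∪ S2) ∩ S3 is the polygon with vertices (4,1), (0,1), (0,4), (2,4), (4,4), (4,2).
By the shoelace formula its area is 12.00.

12.00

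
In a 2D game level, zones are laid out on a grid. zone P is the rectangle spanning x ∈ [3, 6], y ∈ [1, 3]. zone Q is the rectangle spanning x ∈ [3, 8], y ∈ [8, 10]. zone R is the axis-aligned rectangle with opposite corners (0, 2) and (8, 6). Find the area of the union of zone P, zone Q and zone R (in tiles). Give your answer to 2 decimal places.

45.00

By inclusion–exclusion:
Individual areas: |zone P| = 6, |zone Q| = 10, |zone R| = 32.
|zone P∩zone Q| = 0 (no overlap).
|zone P∩zone R|: x∈[3,6], y∈[2,3] → 3·1 = 3.
|zone Q∩zone R| = 0 (no overlap).
|zone P∩zone Q∩zone R| = 0.
|zone P ∪ zone Q ∪ zone R| = 48 − 3 + 0 = 45.00.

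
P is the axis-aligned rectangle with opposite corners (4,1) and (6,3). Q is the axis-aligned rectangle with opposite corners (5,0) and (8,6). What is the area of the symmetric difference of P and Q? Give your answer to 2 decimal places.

|P∩Q|: x∈[5,6], y∈[1,3] → 1·2 = 2.
|P △ Q| = |P| + |Q| − 2·|P∩Q| = 4 + 18 − 4 = 18.00.

18.00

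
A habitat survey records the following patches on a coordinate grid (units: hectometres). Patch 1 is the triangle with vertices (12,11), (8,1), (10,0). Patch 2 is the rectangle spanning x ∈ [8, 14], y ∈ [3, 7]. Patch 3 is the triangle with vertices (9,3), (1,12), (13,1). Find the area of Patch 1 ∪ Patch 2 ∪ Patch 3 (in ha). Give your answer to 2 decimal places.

37.14

By inclusion–exclusion:
Individual areas: |Patch 1| = 12, |Patch 2| = 24, |Patch 3| = 10.
|Patch 1∩Patch 2| = 5.2364.
|Patch 1∩Patch 3| = 1.8686.
|Patch 2∩Patch 3| = 3.0777.
|Patch 1∩Patch 2∩Patch 3| = 1.3212.
|Patch 1 ∪ Patch 2 ∪ Patch 3| = 46 − 10.1826 + 1.3212 = 37.14.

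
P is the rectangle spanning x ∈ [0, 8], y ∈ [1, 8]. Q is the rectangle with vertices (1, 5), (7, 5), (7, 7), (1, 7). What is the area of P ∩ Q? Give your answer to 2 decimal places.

|P∩Q|: x∈[1,7], y∈[5,7] → 6·2 = 12.

12.00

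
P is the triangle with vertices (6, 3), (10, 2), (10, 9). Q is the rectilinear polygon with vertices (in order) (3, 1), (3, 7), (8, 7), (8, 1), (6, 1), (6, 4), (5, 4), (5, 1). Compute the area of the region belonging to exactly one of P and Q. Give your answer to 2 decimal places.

34.00

|P| = 14, |Q| = 27, |P∩Q| = 3.5.
|P △ Q| = |P| + |Q| − 2·|P∩Q| = 14 + 27 − 7 = 34.00.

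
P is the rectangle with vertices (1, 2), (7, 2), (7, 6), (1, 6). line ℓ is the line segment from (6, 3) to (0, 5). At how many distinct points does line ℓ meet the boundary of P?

1

The segment meets the boundary at (1,4.667).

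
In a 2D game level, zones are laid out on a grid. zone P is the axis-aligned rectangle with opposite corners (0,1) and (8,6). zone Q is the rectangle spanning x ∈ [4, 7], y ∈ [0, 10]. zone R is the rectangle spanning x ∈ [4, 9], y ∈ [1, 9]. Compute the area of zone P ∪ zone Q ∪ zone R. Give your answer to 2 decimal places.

By inclusion–exclusion:
Individual areas: |zone P| = 40, |zone Q| = 30, |zone R| = 40.
|zone P∩zone Q|: x∈[4,7], y∈[1,6] → 3·5 = 15.
|zone P∩zone R|: x∈[4,8], y∈[1,6] → 4·5 = 20.
|zone Q∩zone R|: x∈[4,7], y∈[1,9] → 3·8 = 24.
|zone P∩zone Q∩zone R| = 15.
|zone P ∪ zone Q ∪ zone R| = 110 − 59 + 15 = 66.00.

66.00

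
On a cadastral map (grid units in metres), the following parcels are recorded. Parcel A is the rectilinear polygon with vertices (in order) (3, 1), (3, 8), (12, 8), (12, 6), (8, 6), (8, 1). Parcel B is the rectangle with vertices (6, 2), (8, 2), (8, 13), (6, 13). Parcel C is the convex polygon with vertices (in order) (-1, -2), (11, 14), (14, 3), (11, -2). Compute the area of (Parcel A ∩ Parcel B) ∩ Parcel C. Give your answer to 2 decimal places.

The region (Parcel A ∩ Parcel B) ∩ Parcel C is the polygon with vertices (8,6), (8,2), (6,2), (6,7.333), (6.5,8), (8,8).
By the shoelace formula its area is 11.83.

11.83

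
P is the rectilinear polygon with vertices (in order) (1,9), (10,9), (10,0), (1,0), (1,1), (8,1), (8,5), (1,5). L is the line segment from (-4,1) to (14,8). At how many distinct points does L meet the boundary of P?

2

The segment meets the boundary at (10,6.444), (6.286,5).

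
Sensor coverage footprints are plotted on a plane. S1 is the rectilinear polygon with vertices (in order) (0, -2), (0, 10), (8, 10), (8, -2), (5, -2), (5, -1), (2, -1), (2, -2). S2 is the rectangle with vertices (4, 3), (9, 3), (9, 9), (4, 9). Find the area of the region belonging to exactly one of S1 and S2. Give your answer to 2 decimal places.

75.00

|S1| = 93, |S2| = 30, |S1∩S2| = 24.
|S1 △ S2| = |S1| + |S2| − 2·|S1∩S2| = 93 + 30 − 48 = 75.00.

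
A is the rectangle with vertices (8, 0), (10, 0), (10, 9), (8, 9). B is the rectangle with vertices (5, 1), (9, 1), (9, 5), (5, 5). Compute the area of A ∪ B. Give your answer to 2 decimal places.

By inclusion–exclusion:
Individual areas: |A| = 18, |B| = 16.
|A∩B|: x∈[8,9], y∈[1,5] → 1·4 = 4.
|A ∪ B| = 34 − 4 = 30.00.

30.00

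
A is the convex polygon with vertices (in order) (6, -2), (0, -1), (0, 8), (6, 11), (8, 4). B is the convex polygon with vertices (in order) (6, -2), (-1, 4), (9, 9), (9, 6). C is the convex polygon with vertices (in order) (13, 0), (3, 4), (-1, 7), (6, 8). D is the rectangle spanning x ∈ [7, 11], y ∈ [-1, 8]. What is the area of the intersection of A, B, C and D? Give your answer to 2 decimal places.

2.87

The intersection is the polygon with vertices (7.273,6.545), (8,4), (7.412,2.235), (7,2.4), (7,6.857).
By the shoelace formula its area is 2.87.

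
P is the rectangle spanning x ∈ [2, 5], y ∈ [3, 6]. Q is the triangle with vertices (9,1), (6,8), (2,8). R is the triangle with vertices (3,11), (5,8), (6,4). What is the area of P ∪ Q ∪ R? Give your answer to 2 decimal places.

23.57

By inclusion–exclusion:
Individual areas: |P| = 9, |Q| = 14, |R| = 2.5.
|P∩Q| = 0.5.
|P∩R| = 0.
|Q∩R| = 1.4286.
|P∩Q∩R| = 0.
|P ∪ Q ∪ R| = 25.5 − 1.9286 + 0 = 23.57.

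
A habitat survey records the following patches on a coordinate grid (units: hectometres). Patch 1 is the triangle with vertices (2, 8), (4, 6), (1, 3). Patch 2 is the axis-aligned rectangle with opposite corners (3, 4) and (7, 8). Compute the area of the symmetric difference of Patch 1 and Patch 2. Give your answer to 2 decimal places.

|Patch 1| = 6, |Patch 2| = 16, |Patch 1∩Patch 2| = 1.
|Patch 1 △ Patch 2| = |Patch 1| + |Patch 2| − 2·|Patch 1∩Patch 2| = 6 + 16 − 2 = 20.00.

20.00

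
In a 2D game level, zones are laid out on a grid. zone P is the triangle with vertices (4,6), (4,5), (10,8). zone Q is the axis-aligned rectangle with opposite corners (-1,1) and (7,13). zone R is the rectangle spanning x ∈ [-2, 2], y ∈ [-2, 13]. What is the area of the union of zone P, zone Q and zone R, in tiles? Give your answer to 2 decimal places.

120.75

By inclusion–exclusion:
Individual areas: |zone P| = 3, |zone Q| = 96, |zone R| = 60.
|zone P∩zone Q| = 2.25.
|zone P∩zone R| = 0.
|zone Q∩zone R|: x∈[-1,2], y∈[1,13] → 3·12 = 36.
|zone P∩zone Q∩zone R| = 0.
|zone P ∪ zone Q ∪ zone R| = 159 − 38.25 + 0 = 120.75.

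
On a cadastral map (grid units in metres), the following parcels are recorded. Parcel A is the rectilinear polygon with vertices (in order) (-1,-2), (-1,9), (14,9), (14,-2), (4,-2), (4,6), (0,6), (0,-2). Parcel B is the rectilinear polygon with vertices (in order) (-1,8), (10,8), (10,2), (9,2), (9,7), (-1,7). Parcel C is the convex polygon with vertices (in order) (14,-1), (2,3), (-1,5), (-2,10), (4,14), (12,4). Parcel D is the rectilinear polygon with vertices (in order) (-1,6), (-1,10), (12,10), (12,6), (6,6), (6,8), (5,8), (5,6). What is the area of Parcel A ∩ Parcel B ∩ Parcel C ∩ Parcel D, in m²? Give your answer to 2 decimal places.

10.10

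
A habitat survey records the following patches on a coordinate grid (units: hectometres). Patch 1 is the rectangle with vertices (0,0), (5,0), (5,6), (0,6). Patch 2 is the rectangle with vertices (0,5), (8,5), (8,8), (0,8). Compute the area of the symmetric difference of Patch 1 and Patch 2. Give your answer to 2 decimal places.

44.00

|Patch 1∩Patch 2|: x∈[0,5], y∈[5,6] → 5·1 = 5.
|Patch 1 △ Patch 2| = |Patch 1| + |Patch 2| − 2·|Patch 1∩Patch 2| = 30 + 24 − 10 = 44.00.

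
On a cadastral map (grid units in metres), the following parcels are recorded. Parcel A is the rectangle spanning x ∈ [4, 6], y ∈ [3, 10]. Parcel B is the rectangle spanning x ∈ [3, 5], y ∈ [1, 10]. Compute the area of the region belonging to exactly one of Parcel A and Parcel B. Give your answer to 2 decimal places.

18.00

|Parcel A∩Parcel B|: x∈[4,5], y∈[3,10] → 1·7 = 7.
|Parcel A △ Parcel B| = |Parcel A| + |Parcel B| − 2·|Parcel A∩Parcel B| = 14 + 18 − 14 = 18.00.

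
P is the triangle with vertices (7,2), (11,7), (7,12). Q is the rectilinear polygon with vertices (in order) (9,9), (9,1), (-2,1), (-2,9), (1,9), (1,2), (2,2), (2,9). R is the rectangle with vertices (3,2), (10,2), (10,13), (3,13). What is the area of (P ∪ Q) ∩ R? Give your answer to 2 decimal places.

The region (P ∪ Q) ∩ R is the polygon with vertices (10,8.25), (10,5.75), (9,4.5), (9,2), (3,2), (3,9), (7,9), (7,12).
By the shoelace formula its area is 49.25.

49.25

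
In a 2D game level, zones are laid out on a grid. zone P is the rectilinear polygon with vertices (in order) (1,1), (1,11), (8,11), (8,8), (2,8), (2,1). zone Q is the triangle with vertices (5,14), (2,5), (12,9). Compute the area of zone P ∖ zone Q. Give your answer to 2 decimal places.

|zone P| = 28, |zone P∩zone Q| = 13.5.
|zone P ∖ zone Q| = |zone P| − |zone P∩zone Q| = 28 − 13.5 = 14.50.

14.50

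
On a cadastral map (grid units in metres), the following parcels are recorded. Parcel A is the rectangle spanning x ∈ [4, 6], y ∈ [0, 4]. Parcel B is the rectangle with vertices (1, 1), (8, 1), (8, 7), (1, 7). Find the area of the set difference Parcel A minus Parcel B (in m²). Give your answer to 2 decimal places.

|Parcel A∩Parcel B|: x∈[4,6], y∈[1,4] → 2·3 = 6.
|Parcel A| = 8.
|Parcel A ∖ Parcel B| = |Parcel A| − |Parcel A∩Parcel B| = 8 − 6 = 2.00.

2.00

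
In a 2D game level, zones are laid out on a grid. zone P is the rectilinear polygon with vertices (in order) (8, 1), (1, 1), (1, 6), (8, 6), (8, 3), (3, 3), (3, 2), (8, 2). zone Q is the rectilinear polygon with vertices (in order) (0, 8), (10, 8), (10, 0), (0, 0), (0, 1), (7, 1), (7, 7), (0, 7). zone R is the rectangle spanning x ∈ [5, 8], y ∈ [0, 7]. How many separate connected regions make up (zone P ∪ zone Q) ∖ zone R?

2

(zone P ∪ zone Q) ∖ zone R splits into 2 disjoint pieces (area 23, area 24).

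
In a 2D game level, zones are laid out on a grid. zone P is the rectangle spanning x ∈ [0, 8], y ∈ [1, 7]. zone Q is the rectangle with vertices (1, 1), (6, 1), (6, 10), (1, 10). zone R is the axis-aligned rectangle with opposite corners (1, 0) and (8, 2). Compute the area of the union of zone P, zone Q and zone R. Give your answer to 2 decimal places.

By inclusion–exclusion:
Individual areas: |zone P| = 48, |zone Q| = 45, |zone R| = 14.
|zone P∩zone Q|: x∈[1,6], y∈[1,7] → 5·6 = 30.
|zone P∩zone R|: x∈[1,8], y∈[1,2] → 7·1 = 7.
|zone Q∩zone R|: x∈[1,6], y∈[1,2] → 5·1 = 5.
|zone P∩zone Q∩zone R| = 5.
|zone P ∪ zone Q ∪ zone R| = 107 − 42 + 5 = 70.00.

70.00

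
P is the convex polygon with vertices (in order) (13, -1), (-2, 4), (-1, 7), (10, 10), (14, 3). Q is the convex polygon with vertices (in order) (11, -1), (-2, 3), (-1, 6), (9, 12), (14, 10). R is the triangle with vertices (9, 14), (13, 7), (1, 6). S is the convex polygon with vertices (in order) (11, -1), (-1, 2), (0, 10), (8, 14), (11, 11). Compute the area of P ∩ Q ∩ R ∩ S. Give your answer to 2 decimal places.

The intersection is the polygon with vertices (11,8.25), (11,6.833), (1,6), (3.125,8.125), (10,10).
By the shoelace formula its area is 22.27.

22.27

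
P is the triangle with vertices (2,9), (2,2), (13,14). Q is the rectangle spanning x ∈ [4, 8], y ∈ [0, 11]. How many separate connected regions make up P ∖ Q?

P ∖ Q splits into 2 disjoint pieces (area 12.7273, area 8.5364).

2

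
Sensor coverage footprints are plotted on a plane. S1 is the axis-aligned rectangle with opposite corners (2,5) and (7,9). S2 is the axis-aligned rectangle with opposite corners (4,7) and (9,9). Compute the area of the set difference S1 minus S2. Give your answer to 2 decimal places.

|S1∩S2|: x∈[4,7], y∈[7,9] → 3·2 = 6.
|S1| = 20.
|S1 ∖ S2| = |S1| − |S1∩S2| = 20 − 6 = 14.00.

14.00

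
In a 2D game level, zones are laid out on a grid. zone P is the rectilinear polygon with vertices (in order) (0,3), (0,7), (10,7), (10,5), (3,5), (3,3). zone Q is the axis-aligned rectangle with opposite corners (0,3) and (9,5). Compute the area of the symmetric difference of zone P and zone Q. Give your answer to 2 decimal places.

|zone P| = 26, |zone Q| = 18, |zone P∩zone Q| = 6.
|zone P △ zone Q| = |zone P| + |zone Q| − 2·|zone P∩zone Q| = 26 + 18 − 12 = 32.00.

32.00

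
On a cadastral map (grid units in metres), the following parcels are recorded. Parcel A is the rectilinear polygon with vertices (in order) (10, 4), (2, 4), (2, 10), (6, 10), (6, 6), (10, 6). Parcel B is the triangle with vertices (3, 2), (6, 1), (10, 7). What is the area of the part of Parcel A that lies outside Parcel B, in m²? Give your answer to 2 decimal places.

|Parcel A| = 32, |Parcel A∩Parcel B| = 2.9333.
|Parcel A ∖ Parcel B| = |Parcel A| − |Parcel A∩Parcel B| = 32 − 2.9333 = 29.07.

29.07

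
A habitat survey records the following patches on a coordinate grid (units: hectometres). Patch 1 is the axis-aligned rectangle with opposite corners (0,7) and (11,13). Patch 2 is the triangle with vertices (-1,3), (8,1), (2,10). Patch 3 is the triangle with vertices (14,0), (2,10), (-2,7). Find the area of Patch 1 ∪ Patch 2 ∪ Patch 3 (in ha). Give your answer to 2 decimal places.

By inclusion–exclusion:
Individual areas: |Patch 1| = 66, |Patch 2| = 34.5, |Patch 3| = 38.
|Patch 1∩Patch 2| = 4.9286.
|Patch 1∩Patch 3| = 9.9.
|Patch 2∩Patch 3| = 14.6891.
|Patch 1∩Patch 2∩Patch 3| = 4.9286.
|Patch 1 ∪ Patch 2 ∪ Patch 3| = 138.5 − 29.5176 + 4.9286 = 113.91.

113.91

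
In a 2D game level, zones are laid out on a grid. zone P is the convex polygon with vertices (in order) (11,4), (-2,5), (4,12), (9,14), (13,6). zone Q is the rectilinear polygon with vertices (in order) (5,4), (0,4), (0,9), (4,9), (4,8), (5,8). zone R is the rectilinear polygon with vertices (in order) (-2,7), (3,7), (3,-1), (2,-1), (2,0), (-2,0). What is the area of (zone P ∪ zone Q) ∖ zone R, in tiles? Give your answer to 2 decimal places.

|zone P ∪ zone Q| = 91.9597.
|(zone P ∪ zone Q) ∩ zone R| = 11.4396.
|(zone P ∪ zone Q) ∖ zone R| = 91.9597 − 11.4396 = 80.52.

80.52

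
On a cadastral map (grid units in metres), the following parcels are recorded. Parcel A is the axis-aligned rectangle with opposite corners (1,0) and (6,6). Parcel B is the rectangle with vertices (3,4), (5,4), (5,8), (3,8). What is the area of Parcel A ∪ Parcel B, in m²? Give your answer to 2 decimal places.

By inclusion–exclusion:
Individual areas: |Parcel A| = 30, |Parcel B| = 8.
|Parcel A∩Parcel B|: x∈[3,5], y∈[4,6] → 2·2 = 4.
|Parcel A ∪ Parcel B| = 38 − 4 = 34.00.

34.00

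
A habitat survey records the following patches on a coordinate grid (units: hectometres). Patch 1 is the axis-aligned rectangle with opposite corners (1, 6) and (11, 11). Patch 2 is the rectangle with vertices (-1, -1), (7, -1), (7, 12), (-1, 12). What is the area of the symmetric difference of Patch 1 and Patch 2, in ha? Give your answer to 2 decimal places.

|Patch 1∩Patch 2|: x∈[1,7], y∈[6,11] → 6·5 = 30.
|Patch 1 △ Patch 2| = |Patch 1| + |Patch 2| − 2·|Patch 1∩Patch 2| = 50 + 104 − 60 = 94.00.

94.00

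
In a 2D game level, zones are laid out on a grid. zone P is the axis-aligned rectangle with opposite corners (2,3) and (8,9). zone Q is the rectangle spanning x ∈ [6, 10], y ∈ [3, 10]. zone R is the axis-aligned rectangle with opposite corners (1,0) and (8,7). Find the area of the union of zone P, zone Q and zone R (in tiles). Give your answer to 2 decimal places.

By inclusion–exclusion:
Individual areas: |zone P| = 36, |zone Q| = 28, |zone R| = 49.
|zone P∩zone Q|: x∈[6,8], y∈[3,9] → 2·6 = 12.
|zone P∩zone R|: x∈[2,8], y∈[3,7] → 6·4 = 24.
|zone Q∩zone R|: x∈[6,8], y∈[3,7] → 2·4 = 8.
|zone P∩zone Q∩zone R| = 8.
|zone P ∪ zone Q ∪ zone R| = 113 − 44 + 8 = 77.00.

77.00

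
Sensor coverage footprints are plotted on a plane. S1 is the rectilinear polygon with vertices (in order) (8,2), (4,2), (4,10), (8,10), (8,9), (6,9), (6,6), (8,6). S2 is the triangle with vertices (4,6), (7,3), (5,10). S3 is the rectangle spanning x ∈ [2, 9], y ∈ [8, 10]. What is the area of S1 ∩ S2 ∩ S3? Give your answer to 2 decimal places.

The intersection is the polygon with vertices (5,10), (5.571,8), (4.5,8).
By the shoelace formula its area is 1.07.

1.07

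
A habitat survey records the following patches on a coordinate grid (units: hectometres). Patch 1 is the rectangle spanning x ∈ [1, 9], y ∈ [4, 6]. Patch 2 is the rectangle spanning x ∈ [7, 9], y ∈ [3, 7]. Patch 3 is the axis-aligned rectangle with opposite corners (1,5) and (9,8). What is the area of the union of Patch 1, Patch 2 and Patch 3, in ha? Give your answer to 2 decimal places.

By inclusion–exclusion:
Individual areas: |Patch 1| = 16, |Patch 2| = 8, |Patch 3| = 24.
|Patch 1∩Patch 2|: x∈[7,9], y∈[4,6] → 2·2 = 4.
|Patch 1∩Patch 3|: x∈[1,9], y∈[5,6] → 8·1 = 8.
|Patch 2∩Patch 3|: x∈[7,9], y∈[5,7] → 2·2 = 4.
|Patch 1∩Patch 2∩Patch 3| = 2.
|Patch 1 ∪ Patch 2 ∪ Patch 3| = 48 − 16 + 2 = 34.00.

34.00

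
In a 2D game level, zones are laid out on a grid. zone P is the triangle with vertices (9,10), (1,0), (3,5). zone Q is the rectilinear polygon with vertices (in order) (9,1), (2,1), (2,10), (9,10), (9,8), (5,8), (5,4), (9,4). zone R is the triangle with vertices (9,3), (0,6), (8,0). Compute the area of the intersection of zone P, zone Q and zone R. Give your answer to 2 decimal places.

The intersection is the polygon with vertices (3,5), (4.579,4.474), (3.625,3.281), (2.615,4.038).
By the shoelace formula its area is 1.82.

1.82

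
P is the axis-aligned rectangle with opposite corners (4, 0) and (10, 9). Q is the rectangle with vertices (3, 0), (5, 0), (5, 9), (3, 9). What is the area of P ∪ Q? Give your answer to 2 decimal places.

63.00

By inclusion–exclusion:
Individual areas: |P| = 54, |Q| = 18.
|P∩Q|: x∈[4,5], y∈[0,9] → 1·9 = 9.
|P ∪ Q| = 72 − 9 = 63.00.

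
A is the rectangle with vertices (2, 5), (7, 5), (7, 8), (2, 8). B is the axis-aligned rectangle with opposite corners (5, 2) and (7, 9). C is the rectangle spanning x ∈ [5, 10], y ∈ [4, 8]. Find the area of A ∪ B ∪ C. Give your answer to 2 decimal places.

35.00

By inclusion–exclusion:
Individual areas: |A| = 15, |B| = 14, |C| = 20.
|A∩B|: x∈[5,7], y∈[5,8] → 2·3 = 6.
|A∩C|: x∈[5,7], y∈[5,8] → 2·3 = 6.
|B∩C|: x∈[5,7], y∈[4,8] → 2·4 = 8.
|A∩B∩C| = 6.
|A ∪ B ∪ C| = 49 − 20 + 6 = 35.00.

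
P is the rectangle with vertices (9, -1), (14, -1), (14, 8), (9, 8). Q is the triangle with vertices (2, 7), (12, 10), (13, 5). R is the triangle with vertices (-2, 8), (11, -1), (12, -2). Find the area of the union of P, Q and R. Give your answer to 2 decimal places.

63.38

By inclusion–exclusion:
Individual areas: |P| = 45, |Q| = 26.5, |R| = 2.
|P∩Q| = 9.6455.
|P∩R| = 0.4703.
|Q∩R| = 0.
|P∩Q∩R| = 0.
|P ∪ Q ∪ R| = 73.5 − 10.1158 + 0 = 63.38.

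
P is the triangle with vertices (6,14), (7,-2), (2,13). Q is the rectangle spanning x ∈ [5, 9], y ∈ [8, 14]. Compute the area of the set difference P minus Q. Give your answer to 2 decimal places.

25.50

|P| = 32.5, |P∩Q| = 7.
|P ∖ Q| = |P| − |P∩Q| = 32.5 − 7 = 25.50.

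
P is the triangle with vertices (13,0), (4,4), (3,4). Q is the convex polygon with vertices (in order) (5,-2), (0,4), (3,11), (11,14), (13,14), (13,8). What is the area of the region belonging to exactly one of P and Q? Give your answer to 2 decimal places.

|P| = 2, |Q| = 121.5, |P∩Q| = 1.4913.
|P △ Q| = |P| + |Q| − 2·|P∩Q| = 2 + 121.5 − 2.9826 = 120.52.

120.52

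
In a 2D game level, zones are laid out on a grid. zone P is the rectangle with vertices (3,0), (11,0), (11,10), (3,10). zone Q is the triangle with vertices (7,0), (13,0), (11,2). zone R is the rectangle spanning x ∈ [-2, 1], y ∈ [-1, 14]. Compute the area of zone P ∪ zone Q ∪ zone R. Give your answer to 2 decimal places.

127.00

By inclusion–exclusion:
Individual areas: |zone P| = 80, |zone Q| = 6, |zone R| = 45.
|zone P∩zone Q| = 4.
|zone P∩zone R| = 0 (no overlap).
|zone Q∩zone R| = 0.
|zone P∩zone Q∩zone R| = 0.
|zone P ∪ zone Q ∪ zone R| = 131 − 4 + 0 = 127.00.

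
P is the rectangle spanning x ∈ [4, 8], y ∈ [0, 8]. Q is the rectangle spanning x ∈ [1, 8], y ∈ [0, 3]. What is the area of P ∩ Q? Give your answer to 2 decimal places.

|P∩Q|: x∈[4,8], y∈[0,3] → 4·3 = 12.

12.00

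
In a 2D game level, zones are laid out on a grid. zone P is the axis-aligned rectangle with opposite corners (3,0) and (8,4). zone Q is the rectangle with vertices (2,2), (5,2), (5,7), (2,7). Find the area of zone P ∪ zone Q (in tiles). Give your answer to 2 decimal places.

By inclusion–exclusion:
Individual areas: |zone P| = 20, |zone Q| = 15.
|zone P∩zone Q|: x∈[3,5], y∈[2,4] → 2·2 = 4.
|zone P ∪ zone Q| = 35 − 4 = 31.00.

31.00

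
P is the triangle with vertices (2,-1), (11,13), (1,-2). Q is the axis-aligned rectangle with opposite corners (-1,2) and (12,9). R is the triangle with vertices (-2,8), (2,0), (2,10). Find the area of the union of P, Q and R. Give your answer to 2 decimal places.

95.50

By inclusion–exclusion:
Individual areas: |P| = 2.5, |Q| = 91, |R| = 20.
|P∩Q| = 1.25.
|P∩R| = 0.
|Q∩R| = 16.75.
|P∩Q∩R| = 0.
|P ∪ Q ∪ R| = 113.5 − 18 + 0 = 95.50.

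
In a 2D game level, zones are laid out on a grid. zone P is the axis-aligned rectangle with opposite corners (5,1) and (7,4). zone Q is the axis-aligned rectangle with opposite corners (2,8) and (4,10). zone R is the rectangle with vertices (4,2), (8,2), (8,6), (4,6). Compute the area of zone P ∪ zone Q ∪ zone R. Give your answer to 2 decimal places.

By inclusion–exclusion:
Individual areas: |zone P| = 6, |zone Q| = 4, |zone R| = 16.
|zone P∩zone Q| = 0 (no overlap).
|zone P∩zone R|: x∈[5,7], y∈[2,4] → 2·2 = 4.
|zone Q∩zone R| = 0 (no overlap).
|zone P∩zone Q∩zone R| = 0.
|zone P ∪ zone Q ∪ zone R| = 26 − 4 + 0 = 22.00.

22.00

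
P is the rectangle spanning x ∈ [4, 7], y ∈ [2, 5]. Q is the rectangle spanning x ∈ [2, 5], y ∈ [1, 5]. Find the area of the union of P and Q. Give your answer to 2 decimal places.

By inclusion–exclusion:
Individual areas: |P| = 9, |Q| = 12.
|P∩Q|: x∈[4,5], y∈[2,5] → 1·3 = 3.
|P ∪ Q| = 21 − 3 = 18.00.

18.00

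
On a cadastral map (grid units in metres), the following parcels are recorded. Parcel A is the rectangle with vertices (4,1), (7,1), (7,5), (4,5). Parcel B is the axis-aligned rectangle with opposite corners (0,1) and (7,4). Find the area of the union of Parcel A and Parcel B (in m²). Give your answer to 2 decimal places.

By inclusion–exclusion:
Individual areas: |Parcel A| = 12, |Parcel B| = 21.
|Parcel A∩Parcel B|: x∈[4,7], y∈[1,4] → 3·3 = 9.
|Parcel A ∪ Parcel B| = 33 − 9 = 24.00.

24.00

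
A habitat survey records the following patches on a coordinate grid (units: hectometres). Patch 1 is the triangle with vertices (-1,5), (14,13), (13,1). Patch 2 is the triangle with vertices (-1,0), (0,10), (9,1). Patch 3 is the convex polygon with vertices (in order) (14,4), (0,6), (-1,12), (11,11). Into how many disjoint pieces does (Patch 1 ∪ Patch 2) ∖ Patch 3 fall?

(Patch 1 ∪ Patch 2) ∖ Patch 3 splits into 2 disjoint pieces (area 58.7404, area 11.4041).

2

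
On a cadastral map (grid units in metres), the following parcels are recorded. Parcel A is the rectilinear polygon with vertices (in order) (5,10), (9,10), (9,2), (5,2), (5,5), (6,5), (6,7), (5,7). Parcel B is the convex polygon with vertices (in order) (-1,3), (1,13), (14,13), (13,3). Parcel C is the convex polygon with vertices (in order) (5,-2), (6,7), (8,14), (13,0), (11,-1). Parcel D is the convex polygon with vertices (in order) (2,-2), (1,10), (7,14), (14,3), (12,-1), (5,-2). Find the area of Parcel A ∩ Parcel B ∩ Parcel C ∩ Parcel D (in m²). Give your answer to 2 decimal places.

20.38

The intersection is the polygon with vertices (5.556,3), (5.778,5), (6,5), (6,7), (6.857,10), (9,10), (9,3).
By the shoelace formula its area is 20.38.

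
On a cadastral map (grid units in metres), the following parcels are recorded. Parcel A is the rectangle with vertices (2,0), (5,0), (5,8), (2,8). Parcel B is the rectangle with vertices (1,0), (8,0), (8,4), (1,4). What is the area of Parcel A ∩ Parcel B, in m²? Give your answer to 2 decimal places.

|Parcel A∩Parcel B|: x∈[2,5], y∈[0,4] → 3·4 = 12.

12.00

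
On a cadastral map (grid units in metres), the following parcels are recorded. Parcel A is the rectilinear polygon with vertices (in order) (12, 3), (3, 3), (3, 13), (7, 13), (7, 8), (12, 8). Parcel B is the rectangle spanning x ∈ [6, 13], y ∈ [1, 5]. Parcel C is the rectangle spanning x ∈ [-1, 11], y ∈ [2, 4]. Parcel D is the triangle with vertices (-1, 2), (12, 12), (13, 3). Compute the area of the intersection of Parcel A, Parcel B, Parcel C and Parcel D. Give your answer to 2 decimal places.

The intersection is the polygon with vertices (11,4), (11,3), (6,3), (6,4).
By the shoelace formula its area is 5.00.

5.00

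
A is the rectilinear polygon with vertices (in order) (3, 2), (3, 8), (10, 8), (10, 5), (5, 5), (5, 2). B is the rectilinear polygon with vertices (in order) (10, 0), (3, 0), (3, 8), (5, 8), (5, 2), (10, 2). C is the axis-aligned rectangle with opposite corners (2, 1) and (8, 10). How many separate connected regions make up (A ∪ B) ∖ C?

2

(A ∪ B) ∖ C splits into 2 disjoint pieces (area 6, area 9).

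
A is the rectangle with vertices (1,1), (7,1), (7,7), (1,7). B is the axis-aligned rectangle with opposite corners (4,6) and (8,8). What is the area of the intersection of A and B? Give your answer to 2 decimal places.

|A∩B|: x∈[4,7], y∈[6,7] → 3·1 = 3.

3.00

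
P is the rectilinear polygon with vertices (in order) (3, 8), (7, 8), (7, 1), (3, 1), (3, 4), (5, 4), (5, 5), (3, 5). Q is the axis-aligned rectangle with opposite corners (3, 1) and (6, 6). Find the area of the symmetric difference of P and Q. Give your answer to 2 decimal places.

|P| = 26, |Q| = 15, |P∩Q| = 13.
|P △ Q| = |P| + |Q| − 2·|P∩Q| = 26 + 15 − 26 = 15.00.

15.00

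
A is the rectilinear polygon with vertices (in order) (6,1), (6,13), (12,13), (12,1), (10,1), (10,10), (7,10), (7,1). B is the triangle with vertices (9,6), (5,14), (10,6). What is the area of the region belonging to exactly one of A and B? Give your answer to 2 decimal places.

47.40

|A| = 45, |B| = 4, |A∩B| = 0.8.
|A △ B| = |A| + |B| − 2·|A∩B| = 45 + 4 − 1.6 = 47.40.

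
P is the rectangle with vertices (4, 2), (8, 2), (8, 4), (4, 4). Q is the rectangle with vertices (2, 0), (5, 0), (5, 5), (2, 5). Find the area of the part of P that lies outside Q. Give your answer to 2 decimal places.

6.00

|P∩Q|: x∈[4,5], y∈[2,4] → 1·2 = 2.
|P| = 8.
|P ∖ Q| = |P| − |P∩Q| = 8 − 2 = 6.00.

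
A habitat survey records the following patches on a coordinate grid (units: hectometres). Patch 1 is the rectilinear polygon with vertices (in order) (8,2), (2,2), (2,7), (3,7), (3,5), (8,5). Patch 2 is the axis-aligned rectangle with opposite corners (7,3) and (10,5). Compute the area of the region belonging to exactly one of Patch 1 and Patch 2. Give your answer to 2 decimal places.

|Patch 1| = 20, |Patch 2| = 6, |Patch 1∩Patch 2| = 2.
|Patch 1 △ Patch 2| = |Patch 1| + |Patch 2| − 2·|Patch 1∩Patch 2| = 20 + 6 − 4 = 22.00.

22.00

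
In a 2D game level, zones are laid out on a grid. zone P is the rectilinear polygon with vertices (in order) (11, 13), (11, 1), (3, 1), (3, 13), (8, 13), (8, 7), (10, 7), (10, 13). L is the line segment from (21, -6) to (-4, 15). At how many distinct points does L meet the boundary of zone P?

2

The segment meets the boundary at (3,9.12), (11,2.4).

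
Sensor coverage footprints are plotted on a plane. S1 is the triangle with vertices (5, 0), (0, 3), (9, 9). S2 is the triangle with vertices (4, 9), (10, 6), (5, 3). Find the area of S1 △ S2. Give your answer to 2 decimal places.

|S1| = 28.5, |S2| = 16.5, |S1∩S2| = 9.2305.
|S1 △ S2| = |S1| + |S2| − 2·|S1∩S2| = 28.5 + 16.5 − 18.461 = 26.54.

26.54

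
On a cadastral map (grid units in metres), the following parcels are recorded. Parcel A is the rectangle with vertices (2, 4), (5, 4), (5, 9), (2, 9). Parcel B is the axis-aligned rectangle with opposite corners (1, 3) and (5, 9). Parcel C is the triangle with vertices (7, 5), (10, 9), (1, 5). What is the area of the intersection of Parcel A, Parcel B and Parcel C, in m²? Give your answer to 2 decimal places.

3.33

The intersection is the polygon with vertices (2,5.444), (5,6.778), (5,5), (2,5).
By the shoelace formula its area is 3.33.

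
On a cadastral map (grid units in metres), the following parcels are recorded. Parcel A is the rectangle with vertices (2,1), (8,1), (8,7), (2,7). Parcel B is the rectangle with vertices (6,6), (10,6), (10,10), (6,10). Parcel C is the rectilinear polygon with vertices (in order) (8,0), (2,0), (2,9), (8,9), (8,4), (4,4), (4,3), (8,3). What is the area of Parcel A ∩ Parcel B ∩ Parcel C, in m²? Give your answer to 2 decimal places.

2.00

The intersection is the polygon with vertices (8,6), (6,6), (6,7), (8,7).
By the shoelace formula its area is 2.00.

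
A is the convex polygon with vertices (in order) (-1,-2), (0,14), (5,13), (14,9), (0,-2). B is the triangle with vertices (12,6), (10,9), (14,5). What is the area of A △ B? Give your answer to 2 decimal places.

|A| = 125.5, |B| = 2, |A∩B| = 0.605.
|A △ B| = |A| + |B| − 2·|A∩B| = 125.5 + 2 − 1.21 = 126.29.

126.29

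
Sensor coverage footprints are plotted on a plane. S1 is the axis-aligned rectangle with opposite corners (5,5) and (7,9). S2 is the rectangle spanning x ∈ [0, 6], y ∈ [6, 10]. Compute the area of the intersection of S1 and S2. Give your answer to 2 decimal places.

3.00

|S1∩S2|: x∈[5,6], y∈[6,9] → 1·3 = 3.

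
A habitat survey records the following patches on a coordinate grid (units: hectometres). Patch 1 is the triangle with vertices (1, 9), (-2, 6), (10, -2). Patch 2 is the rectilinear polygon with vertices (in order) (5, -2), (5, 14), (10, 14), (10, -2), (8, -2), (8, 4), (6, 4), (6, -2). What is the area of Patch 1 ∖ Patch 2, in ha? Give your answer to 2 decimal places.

|Patch 1| = 30, |Patch 1∩Patch 2| = 3.6111.
|Patch 1 ∖ Patch 2| = |Patch 1| − |Patch 1∩Patch 2| = 30 − 3.6111 = 26.39.

26.39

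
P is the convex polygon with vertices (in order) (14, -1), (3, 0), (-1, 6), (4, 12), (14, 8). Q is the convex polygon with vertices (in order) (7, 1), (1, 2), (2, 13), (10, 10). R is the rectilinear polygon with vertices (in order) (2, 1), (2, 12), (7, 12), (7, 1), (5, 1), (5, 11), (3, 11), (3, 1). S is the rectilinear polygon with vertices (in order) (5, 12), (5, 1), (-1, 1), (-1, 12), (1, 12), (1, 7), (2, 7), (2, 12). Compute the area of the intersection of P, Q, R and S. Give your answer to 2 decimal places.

9.67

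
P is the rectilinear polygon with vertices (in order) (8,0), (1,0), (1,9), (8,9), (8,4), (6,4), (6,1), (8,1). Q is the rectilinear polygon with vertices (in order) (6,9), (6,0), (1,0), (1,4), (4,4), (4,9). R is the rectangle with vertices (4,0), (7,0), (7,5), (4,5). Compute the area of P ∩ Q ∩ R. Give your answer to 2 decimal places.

10.00

The intersection is the polygon with vertices (4,5), (6,5), (6,4), (6,1), (6,0), (4,0), (4,4).
By the shoelace formula its area is 10.00.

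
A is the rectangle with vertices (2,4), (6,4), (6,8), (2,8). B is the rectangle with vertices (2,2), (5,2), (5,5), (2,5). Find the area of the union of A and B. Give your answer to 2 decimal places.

By inclusion–exclusion:
Individual areas: |A| = 16, |B| = 9.
|A∩B|: x∈[2,5], y∈[4,5] → 3·1 = 3.
|A ∪ B| = 25 − 3 = 22.00.

22.00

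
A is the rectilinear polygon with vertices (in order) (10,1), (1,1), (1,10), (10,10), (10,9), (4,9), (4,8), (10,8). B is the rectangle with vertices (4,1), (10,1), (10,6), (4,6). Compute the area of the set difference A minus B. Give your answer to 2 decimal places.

45.00

|A| = 75, |A∩B| = 30.
|A ∖ B| = |A| − |A∩B| = 75 − 30 = 45.00.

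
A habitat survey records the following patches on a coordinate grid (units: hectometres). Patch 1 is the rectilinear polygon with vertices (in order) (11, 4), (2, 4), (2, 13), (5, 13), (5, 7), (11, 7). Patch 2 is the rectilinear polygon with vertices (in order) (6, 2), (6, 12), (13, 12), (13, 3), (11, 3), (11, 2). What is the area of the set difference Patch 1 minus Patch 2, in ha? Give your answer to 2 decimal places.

|Patch 1| = 45, |Patch 1∩Patch 2| = 15.
|Patch 1 ∖ Patch 2| = |Patch 1| − |Patch 1∩Patch 2| = 45 − 15 = 30.00.

30.00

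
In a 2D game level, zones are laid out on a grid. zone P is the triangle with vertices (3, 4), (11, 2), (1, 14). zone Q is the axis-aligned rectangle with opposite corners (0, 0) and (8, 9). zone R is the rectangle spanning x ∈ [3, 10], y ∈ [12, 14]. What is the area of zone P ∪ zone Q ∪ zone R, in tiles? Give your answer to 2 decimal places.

By inclusion–exclusion:
Individual areas: |zone P| = 38, |zone Q| = 72, |zone R| = 14.
|zone P∩zone Q| = 25.8083.
|zone P∩zone R| = 0.
|zone Q∩zone R| = 0 (no overlap).
|zone P∩zone Q∩zone R| = 0.
|zone P ∪ zone Q ∪ zone R| = 124 − 25.8083 + 0 = 98.19.

98.19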